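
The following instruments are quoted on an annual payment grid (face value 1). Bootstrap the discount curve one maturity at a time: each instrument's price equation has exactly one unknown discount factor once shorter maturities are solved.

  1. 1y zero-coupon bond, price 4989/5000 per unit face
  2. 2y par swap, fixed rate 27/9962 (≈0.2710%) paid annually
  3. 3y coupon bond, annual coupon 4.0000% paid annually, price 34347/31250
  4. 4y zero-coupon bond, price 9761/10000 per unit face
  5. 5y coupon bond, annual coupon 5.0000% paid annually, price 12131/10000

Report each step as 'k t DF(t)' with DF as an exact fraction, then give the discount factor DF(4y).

step 1 [1y] zero: DF = P = 4989/5000 ≈ 0.997800
step 2 [2y] swap r/1=27/9962: DF=(1 − 27/9962·(0.997800))/(1+27/9962) = 4973/5000 ≈ 0.994600
step 3 [3y] bond c/1=1/25: DF=(34347/31250 − 1/25·(0.997800+0.994600))/(1+1/25) = 4901/5000 ≈ 0.980200
step 4 [4y] zero: DF = P = 9761/10000 ≈ 0.976100
step 5 [5y] bond c/1=1/20: DF=(12131/10000 − 1/20·(0.997800+0.994600+0.980200+0.976100))/(1+1/20) = 9673/10000 ≈ 0.967300

1 1 4989/5000
2 2 4973/5000
3 3 4901/5000
4 4 9761/10000
5 5 9673/10000
DF(4y) = 9761/10000 ≈ 0.976100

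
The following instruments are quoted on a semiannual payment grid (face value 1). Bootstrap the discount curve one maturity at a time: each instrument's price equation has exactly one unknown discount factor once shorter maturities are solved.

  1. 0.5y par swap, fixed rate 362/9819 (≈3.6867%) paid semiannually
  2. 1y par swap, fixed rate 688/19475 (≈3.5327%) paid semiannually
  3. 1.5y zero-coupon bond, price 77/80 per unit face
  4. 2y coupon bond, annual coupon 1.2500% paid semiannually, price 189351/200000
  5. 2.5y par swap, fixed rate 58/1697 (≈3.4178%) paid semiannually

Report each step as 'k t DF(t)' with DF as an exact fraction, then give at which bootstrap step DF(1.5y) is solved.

1 1/2 9819/10000
2 1 1207/1250
3 3/2 77/80
4 2 2307/2500
5 5/2 2297/2500
DF(1.5y) is solved at step 3

step 1 [0.5y] swap r/2=181/9819: DF=(1 − 181/9819·(0))/(1+181/9819) = 9819/10000 ≈ 0.981900
step 2 [1y] swap r/2=344/19475: DF=(1 − 344/19475·(0.981900))/(1+344/19475) = 1207/1250 ≈ 0.965600
step 3 [1.5y] zero: DF = P = 77/80 ≈ 0.962500
step 4 [2y] bond c/2=1/160: DF=(189351/200000 − 1/160·(0.981900+0.965600+0.962500))/(1+1/160) = 2307/2500 ≈ 0.922800
step 5 [2.5y] swap r/2=29/1697: DF=(1 − 29/1697·(0.981900+0.965600+0.962500+0.922800))/(1+29/1697) = 2297/2500 ≈ 0.918800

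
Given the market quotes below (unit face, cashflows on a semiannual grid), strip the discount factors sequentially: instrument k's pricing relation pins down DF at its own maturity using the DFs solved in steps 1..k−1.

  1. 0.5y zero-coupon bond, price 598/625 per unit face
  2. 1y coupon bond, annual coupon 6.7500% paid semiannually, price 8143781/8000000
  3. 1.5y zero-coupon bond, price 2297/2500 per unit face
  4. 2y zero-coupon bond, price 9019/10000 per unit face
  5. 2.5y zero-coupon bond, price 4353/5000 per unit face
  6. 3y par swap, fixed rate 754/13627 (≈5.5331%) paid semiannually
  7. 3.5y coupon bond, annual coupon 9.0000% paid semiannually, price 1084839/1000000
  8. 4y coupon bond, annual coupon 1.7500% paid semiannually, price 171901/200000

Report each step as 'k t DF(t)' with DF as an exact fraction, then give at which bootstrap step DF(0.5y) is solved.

step 1 [0.5y] zero: DF = P = 598/625 ≈ 0.956800
step 2 [1y] bond c/2=27/800: DF=(8143781/8000000 − 27/800·(0.956800))/(1+27/800) = 1907/2000 ≈ 0.953500
step 3 [1.5y] zero: DF = P = 2297/2500 ≈ 0.918800
step 4 [2y] zero: DF = P = 9019/10000 ≈ 0.901900
step 5 [2.5y] zero: DF = P = 4353/5000 ≈ 0.870600
step 6 [3y] swap r/2=377/13627: DF=(1 − 377/13627·(0.956800+0.953500+0.918800+0.901900+0.870600))/(1+377/13627) = 2123/2500 ≈ 0.849200
step 7 [3.5y] bond c/2=9/200: DF=(1084839/1000000 − 9/200·(0.956800+0.953500+0.918800+0.901900+0.870600+0.849200))/(1+9/200) = 4017/5000 ≈ 0.803400
step 8 [4y] bond c/2=7/800: DF=(171901/200000 − 7/800·(0.956800+0.953500+0.918800+0.901900+0.870600+0.849200+0.803400))/(1+7/800) = 3989/5000 ≈ 0.797800

1 1/2 598/625
2 1 1907/2000
3 3/2 2297/2500
4 2 9019/10000
5 5/2 4353/5000
6 3 2123/2500
7 7/2 4017/5000
8 4 3989/5000
DF(0.5y) is solved at step 1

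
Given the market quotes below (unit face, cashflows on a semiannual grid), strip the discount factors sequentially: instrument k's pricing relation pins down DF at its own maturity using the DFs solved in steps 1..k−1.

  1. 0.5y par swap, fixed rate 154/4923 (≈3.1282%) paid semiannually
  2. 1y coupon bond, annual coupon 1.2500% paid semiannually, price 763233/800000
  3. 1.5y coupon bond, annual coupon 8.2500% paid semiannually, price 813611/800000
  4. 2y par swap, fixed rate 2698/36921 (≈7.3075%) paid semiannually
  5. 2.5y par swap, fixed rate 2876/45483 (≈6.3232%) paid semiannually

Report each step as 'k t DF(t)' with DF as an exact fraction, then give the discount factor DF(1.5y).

step 1 [0.5y] swap r/2=77/4923: DF=(1 − 77/4923·(0))/(1+77/4923) = 4923/5000 ≈ 0.984600
step 2 [1y] bond c/2=1/160: DF=(763233/800000 − 1/160·(0.984600))/(1+1/160) = 471/500 ≈ 0.942000
step 3 [1.5y] bond c/2=33/800: DF=(813611/800000 − 33/800·(0.984600+0.942000))/(1+33/800) = 2251/2500 ≈ 0.900400
step 4 [2y] swap r/2=1349/36921: DF=(1 − 1349/36921·(0.984600+0.942000+0.900400))/(1+1349/36921) = 8651/10000 ≈ 0.865100
step 5 [2.5y] swap r/2=1438/45483: DF=(1 − 1438/45483·(0.984600+0.942000+0.900400+0.865100))/(1+1438/45483) = 4281/5000 ≈ 0.856200

1 1/2 4923/5000
2 1 471/500
3 3/2 2251/2500
4 2 8651/10000
5 5/2 4281/5000
DF(1.5y) = 2251/2500 ≈ 0.900400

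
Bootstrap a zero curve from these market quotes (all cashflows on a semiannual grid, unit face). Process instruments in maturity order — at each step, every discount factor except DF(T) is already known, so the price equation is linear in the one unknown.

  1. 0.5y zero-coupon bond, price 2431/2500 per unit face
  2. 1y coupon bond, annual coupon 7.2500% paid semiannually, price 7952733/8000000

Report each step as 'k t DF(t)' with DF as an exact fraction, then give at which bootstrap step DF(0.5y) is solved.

step 1 [0.5y] zero: DF = P = 2431/2500 ≈ 0.972400
step 2 [1y] bond c/2=29/800: DF=(7952733/8000000 − 29/800·(0.972400))/(1+29/800) = 9253/10000 ≈ 0.925300

1 1/2 2431/2500
2 1 9253/10000
DF(0.5y) is solved at step 1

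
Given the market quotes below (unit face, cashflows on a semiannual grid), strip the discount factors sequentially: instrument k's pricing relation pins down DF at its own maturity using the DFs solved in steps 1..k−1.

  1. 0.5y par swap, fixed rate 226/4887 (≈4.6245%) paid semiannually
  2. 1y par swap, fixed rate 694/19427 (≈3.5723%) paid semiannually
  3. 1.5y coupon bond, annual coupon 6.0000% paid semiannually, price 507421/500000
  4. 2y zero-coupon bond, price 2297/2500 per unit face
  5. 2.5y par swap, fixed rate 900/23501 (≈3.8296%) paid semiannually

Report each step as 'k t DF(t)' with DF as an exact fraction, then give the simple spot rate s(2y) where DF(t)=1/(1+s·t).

step 1 [0.5y] swap r/2=113/4887: DF=(1 − 113/4887·(0))/(1+113/4887) = 4887/5000 ≈ 0.977400
step 2 [1y] swap r/2=347/19427: DF=(1 − 347/19427·(0.977400))/(1+347/19427) = 9653/10000 ≈ 0.965300
step 3 [1.5y] bond c/2=3/100: DF=(507421/500000 − 3/100·(0.977400+0.965300))/(1+3/100) = 9287/10000 ≈ 0.928700
step 4 [2y] zero: DF = P = 2297/2500 ≈ 0.918800
step 5 [2.5y] swap r/2=450/23501: DF=(1 − 450/23501·(0.977400+0.965300+0.928700+0.918800))/(1+450/23501) = 91/100 ≈ 0.910000

1 1/2 4887/5000
2 1 9653/10000
3 3/2 9287/10000
4 2 2297/2500
5 5/2 91/100
s(2y) = (1/(2297/2500) − 1)/(2) = 203/4594 ≈ 4.4188%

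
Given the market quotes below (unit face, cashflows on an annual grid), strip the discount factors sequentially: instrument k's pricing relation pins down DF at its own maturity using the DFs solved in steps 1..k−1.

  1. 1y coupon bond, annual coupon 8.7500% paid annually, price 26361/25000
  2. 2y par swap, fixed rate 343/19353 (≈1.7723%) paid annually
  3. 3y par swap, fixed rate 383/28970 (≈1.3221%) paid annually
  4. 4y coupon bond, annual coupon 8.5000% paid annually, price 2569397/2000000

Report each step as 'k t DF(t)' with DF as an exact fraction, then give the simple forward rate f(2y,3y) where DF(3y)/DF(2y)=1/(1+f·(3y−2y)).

1 1 606/625
2 2 9657/10000
3 3 9617/10000
4 4 9571/10000
f(2y,3y) = ((9657/10000)/(9617/10000) − 1)/(1) = 40/9617 ≈ 0.4159%

step 1 [1y] bond c/1=7/80: DF=(26361/25000 − 7/80·(0))/(1+7/80) = 606/625 ≈ 0.969600
step 2 [2y] swap r/1=343/19353: DF=(1 − 343/19353·(0.969600))/(1+343/19353) = 9657/10000 ≈ 0.965700
step 3 [3y] swap r/1=383/28970: DF=(1 − 383/28970·(0.969600+0.965700))/(1+383/28970) = 9617/10000 ≈ 0.961700
step 4 [4y] bond c/1=17/200: DF=(2569397/2000000 − 17/200·(0.969600+0.965700+0.961700))/(1+17/200) = 9571/10000 ≈ 0.957100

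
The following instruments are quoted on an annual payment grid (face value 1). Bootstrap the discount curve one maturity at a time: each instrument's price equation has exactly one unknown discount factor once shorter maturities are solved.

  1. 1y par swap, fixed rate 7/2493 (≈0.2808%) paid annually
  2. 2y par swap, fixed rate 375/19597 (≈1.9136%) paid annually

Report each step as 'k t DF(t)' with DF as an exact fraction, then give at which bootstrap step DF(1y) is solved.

step 1 [1y] swap r/1=7/2493: DF=(1 − 7/2493·(0))/(1+7/2493) = 2493/2500 ≈ 0.997200
step 2 [2y] swap r/1=375/19597: DF=(1 − 375/19597·(0.997200))/(1+375/19597) = 77/80 ≈ 0.962500

1 1 2493/2500
2 2 77/80
DF(1y) is solved at step 1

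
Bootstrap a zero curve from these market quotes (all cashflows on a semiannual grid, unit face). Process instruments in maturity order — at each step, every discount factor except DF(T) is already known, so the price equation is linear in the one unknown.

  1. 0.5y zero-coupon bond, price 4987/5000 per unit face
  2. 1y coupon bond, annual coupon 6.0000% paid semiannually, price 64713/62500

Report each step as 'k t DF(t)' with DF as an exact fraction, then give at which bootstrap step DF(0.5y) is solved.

step 1 [0.5y] zero: DF = P = 4987/5000 ≈ 0.997400
step 2 [1y] bond c/2=3/100: DF=(64713/62500 − 3/100·(0.997400))/(1+3/100) = 4881/5000 ≈ 0.976200

1 1/2 4987/5000
2 1 4881/5000
DF(0.5y) is solved at step 1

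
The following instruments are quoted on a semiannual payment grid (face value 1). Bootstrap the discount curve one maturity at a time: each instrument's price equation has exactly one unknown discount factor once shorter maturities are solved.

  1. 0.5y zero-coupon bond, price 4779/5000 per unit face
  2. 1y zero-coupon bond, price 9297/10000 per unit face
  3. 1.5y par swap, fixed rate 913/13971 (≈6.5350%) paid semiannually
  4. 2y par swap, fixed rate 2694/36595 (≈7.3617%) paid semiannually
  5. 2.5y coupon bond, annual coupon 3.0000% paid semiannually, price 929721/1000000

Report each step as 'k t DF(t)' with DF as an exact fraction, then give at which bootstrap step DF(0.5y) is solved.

step 1 [0.5y] zero: DF = P = 4779/5000 ≈ 0.955800
step 2 [1y] zero: DF = P = 9297/10000 ≈ 0.929700
step 3 [1.5y] swap r/2=913/27942: DF=(1 − 913/27942·(0.955800+0.929700))/(1+913/27942) = 9087/10000 ≈ 0.908700
step 4 [2y] swap r/2=1347/36595: DF=(1 − 1347/36595·(0.955800+0.929700+0.908700))/(1+1347/36595) = 8653/10000 ≈ 0.865300
step 5 [2.5y] bond c/2=3/200: DF=(929721/1000000 − 3/200·(0.955800+0.929700+0.908700+0.865300))/(1+3/200) = 8619/10000 ≈ 0.861900

1 1/2 4779/5000
2 1 9297/10000
3 3/2 9087/10000
4 2 8653/10000
5 5/2 8619/10000
DF(0.5y) is solved at step 1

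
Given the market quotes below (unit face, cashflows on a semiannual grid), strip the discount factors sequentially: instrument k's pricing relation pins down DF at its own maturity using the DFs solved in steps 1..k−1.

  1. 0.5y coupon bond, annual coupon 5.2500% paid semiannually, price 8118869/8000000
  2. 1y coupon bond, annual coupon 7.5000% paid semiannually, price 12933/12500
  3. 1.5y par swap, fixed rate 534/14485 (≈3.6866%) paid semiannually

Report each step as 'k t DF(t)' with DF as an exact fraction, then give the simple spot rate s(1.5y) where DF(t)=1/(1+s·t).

1 1/2 9889/10000
2 1 1923/2000
3 3/2 4733/5000
s(1.5y) = (1/(4733/5000) − 1)/(3/2) = 178/4733 ≈ 3.7608%

step 1 [0.5y] bond c/2=21/800: DF=(8118869/8000000 − 21/800·(0))/(1+21/800) = 9889/10000 ≈ 0.988900
step 2 [1y] bond c/2=3/80: DF=(12933/12500 − 3/80·(0.988900))/(1+3/80) = 1923/2000 ≈ 0.961500
step 3 [1.5y] swap r/2=267/14485: DF=(1 − 267/14485·(0.988900+0.961500))/(1+267/14485) = 4733/5000 ≈ 0.946600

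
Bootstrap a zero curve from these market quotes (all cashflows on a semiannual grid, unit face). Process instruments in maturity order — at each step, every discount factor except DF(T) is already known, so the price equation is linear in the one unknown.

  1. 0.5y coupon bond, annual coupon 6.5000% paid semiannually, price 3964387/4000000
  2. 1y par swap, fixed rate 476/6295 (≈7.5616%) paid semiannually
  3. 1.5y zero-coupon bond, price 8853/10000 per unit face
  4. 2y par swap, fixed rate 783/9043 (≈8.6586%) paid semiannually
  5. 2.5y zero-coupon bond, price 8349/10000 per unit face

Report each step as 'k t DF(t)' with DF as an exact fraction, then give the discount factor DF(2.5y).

step 1 [0.5y] bond c/2=13/400: DF=(3964387/4000000 − 13/400·(0))/(1+13/400) = 9599/10000 ≈ 0.959900
step 2 [1y] swap r/2=238/6295: DF=(1 − 238/6295·(0.959900))/(1+238/6295) = 4643/5000 ≈ 0.928600
step 3 [1.5y] zero: DF = P = 8853/10000 ≈ 0.885300
step 4 [2y] swap r/2=783/18086: DF=(1 − 783/18086·(0.959900+0.928600+0.885300))/(1+783/18086) = 4217/5000 ≈ 0.843400
step 5 [2.5y] zero: DF = P = 8349/10000 ≈ 0.834900

1 1/2 9599/10000
2 1 4643/5000
3 3/2 8853/10000
4 2 4217/5000
5 5/2 8349/10000
DF(2.5y) = 8349/10000 ≈ 0.834900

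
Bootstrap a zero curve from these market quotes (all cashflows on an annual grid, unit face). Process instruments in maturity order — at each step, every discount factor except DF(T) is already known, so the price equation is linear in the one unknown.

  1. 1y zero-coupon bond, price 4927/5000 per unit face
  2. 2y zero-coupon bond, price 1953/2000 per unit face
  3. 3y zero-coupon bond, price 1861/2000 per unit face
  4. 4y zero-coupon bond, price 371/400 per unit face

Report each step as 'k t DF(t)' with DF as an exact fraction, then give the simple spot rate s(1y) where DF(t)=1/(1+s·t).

1 1 4927/5000
2 2 1953/2000
3 3 1861/2000
4 4 371/400
s(1y) = (1/(4927/5000) − 1)/(1) = 73/4927 ≈ 1.4816%

step 1 [1y] zero: DF = P = 4927/5000 ≈ 0.985400
step 2 [2y] zero: DF = P = 1953/2000 ≈ 0.976500
step 3 [3y] zero: DF = P = 1861/2000 ≈ 0.930500
step 4 [4y] zero: DF = P = 371/400 ≈ 0.927500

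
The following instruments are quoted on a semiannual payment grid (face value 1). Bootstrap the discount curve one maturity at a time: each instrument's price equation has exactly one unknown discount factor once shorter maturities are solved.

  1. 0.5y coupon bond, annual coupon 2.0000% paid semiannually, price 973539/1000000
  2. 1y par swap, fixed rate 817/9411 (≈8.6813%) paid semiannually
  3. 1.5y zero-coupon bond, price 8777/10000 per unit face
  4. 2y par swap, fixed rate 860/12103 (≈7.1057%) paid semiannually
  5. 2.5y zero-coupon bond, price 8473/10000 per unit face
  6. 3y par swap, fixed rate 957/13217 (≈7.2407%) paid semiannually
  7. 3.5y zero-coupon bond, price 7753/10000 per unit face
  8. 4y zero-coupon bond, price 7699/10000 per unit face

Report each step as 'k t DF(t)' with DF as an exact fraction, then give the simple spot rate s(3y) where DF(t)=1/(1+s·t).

1 1/2 9639/10000
2 1 9183/10000
3 3/2 8777/10000
4 2 871/1000
5 5/2 8473/10000
6 3 4043/5000
7 7/2 7753/10000
8 4 7699/10000
s(3y) = (1/(4043/5000) − 1)/(3) = 319/4043 ≈ 7.8902%

step 1 [0.5y] bond c/2=1/100: DF=(973539/1000000 − 1/100·(0))/(1+1/100) = 9639/10000 ≈ 0.963900
step 2 [1y] swap r/2=817/18822: DF=(1 − 817/18822·(0.963900))/(1+817/18822) = 9183/10000 ≈ 0.918300
step 3 [1.5y] zero: DF = P = 8777/10000 ≈ 0.877700
step 4 [2y] swap r/2=430/12103: DF=(1 − 430/12103·(0.963900+0.918300+0.877700))/(1+430/12103) = 871/1000 ≈ 0.871000
step 5 [2.5y] zero: DF = P = 8473/10000 ≈ 0.847300
step 6 [3y] swap r/2=957/26434: DF=(1 − 957/26434·(0.963900+0.918300+0.877700+0.871000+0.847300))/(1+957/26434) = 4043/5000 ≈ 0.808600
step 7 [3.5y] zero: DF = P = 7753/10000 ≈ 0.775300
step 8 [4y] zero: DF = P = 7699/10000 ≈ 0.769900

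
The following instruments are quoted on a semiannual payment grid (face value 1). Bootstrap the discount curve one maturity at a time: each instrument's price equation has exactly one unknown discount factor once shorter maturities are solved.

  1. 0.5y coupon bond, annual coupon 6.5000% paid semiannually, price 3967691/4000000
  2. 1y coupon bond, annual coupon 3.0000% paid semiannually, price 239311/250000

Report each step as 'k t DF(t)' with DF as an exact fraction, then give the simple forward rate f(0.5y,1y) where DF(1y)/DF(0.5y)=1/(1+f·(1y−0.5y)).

1 1/2 9607/10000
2 1 9289/10000
f(0.5y,1y) = ((9607/10000)/(9289/10000) − 1)/(1/2) = 636/9289 ≈ 6.8468%

step 1 [0.5y] bond c/2=13/400: DF=(3967691/4000000 − 13/400·(0))/(1+13/400) = 9607/10000 ≈ 0.960700
step 2 [1y] bond c/2=3/200: DF=(239311/250000 − 3/200·(0.960700))/(1+3/200) = 9289/10000 ≈ 0.928900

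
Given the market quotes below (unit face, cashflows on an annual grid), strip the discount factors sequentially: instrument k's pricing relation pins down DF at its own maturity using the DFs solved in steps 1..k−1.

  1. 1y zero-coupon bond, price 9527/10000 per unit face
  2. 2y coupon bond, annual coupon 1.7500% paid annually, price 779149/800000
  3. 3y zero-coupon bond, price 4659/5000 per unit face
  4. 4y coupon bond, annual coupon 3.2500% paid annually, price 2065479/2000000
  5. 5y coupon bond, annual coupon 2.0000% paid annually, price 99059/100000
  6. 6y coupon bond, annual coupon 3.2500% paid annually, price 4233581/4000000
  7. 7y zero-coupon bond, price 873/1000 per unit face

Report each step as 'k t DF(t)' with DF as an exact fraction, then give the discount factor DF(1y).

1 1 9527/10000
2 2 588/625
3 3 4659/5000
4 4 9113/10000
5 5 8979/10000
6 6 1099/1250
7 7 873/1000
DF(1y) = 9527/10000 ≈ 0.952700

step 1 [1y] zero: DF = P = 9527/10000 ≈ 0.952700
step 2 [2y] bond c/1=7/400: DF=(779149/800000 − 7/400·(0.952700))/(1+7/400) = 588/625 ≈ 0.940800
step 3 [3y] zero: DF = P = 4659/5000 ≈ 0.931800
step 4 [4y] bond c/1=13/400: DF=(2065479/2000000 − 13/400·(0.952700+0.940800+0.931800))/(1+13/400) = 9113/10000 ≈ 0.911300
step 5 [5y] bond c/1=1/50: DF=(99059/100000 − 1/50·(0.952700+0.940800+0.931800+0.911300))/(1+1/50) = 8979/10000 ≈ 0.897900
step 6 [6y] bond c/1=13/400: DF=(4233581/4000000 − 13/400·(0.952700+0.940800+0.931800+0.911300+0.897900))/(1+13/400) = 1099/1250 ≈ 0.879200
step 7 [7y] zero: DF = P = 873/1000 ≈ 0.873000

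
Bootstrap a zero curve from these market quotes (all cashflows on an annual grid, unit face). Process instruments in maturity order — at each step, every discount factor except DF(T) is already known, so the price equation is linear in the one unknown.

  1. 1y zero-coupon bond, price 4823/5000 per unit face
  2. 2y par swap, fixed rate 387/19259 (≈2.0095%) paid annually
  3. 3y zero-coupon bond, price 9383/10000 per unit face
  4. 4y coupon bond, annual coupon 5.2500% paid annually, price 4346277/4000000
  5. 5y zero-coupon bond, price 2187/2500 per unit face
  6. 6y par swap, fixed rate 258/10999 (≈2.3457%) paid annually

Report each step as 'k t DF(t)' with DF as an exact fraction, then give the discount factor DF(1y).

1 1 4823/5000
2 2 9613/10000
3 3 9383/10000
4 4 1779/2000
5 5 2187/2500
6 6 871/1000
DF(1y) = 4823/5000 ≈ 0.964600

step 1 [1y] zero: DF = P = 4823/5000 ≈ 0.964600
step 2 [2y] swap r/1=387/19259: DF=(1 − 387/19259·(0.964600))/(1+387/19259) = 9613/10000 ≈ 0.961300
step 3 [3y] zero: DF = P = 9383/10000 ≈ 0.938300
step 4 [4y] bond c/1=21/400: DF=(4346277/4000000 − 21/400·(0.964600+0.961300+0.938300))/(1+21/400) = 1779/2000 ≈ 0.889500
step 5 [5y] zero: DF = P = 2187/2500 ≈ 0.874800
step 6 [6y] swap r/1=258/10999: DF=(1 − 258/10999·(0.964600+0.961300+0.938300+0.889500+0.874800))/(1+258/10999) = 871/1000 ≈ 0.871000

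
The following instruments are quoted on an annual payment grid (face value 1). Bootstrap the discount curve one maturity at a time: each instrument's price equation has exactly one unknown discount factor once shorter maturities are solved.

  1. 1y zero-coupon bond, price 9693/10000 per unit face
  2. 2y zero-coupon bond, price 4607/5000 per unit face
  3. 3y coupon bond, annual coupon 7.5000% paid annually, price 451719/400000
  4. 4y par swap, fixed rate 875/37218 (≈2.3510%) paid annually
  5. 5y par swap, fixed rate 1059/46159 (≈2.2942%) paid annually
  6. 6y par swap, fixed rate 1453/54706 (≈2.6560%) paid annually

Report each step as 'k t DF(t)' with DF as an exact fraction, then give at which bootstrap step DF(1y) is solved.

step 1 [1y] zero: DF = P = 9693/10000 ≈ 0.969300
step 2 [2y] zero: DF = P = 4607/5000 ≈ 0.921400
step 3 [3y] bond c/1=3/40: DF=(451719/400000 − 3/40·(0.969300+0.921400))/(1+3/40) = 4593/5000 ≈ 0.918600
step 4 [4y] swap r/1=875/37218: DF=(1 − 875/37218·(0.969300+0.921400+0.918600))/(1+875/37218) = 73/80 ≈ 0.912500
step 5 [5y] swap r/1=1059/46159: DF=(1 − 1059/46159·(0.969300+0.921400+0.918600+0.912500))/(1+1059/46159) = 8941/10000 ≈ 0.894100
step 6 [6y] swap r/1=1453/54706: DF=(1 − 1453/54706·(0.969300+0.921400+0.918600+0.912500+0.894100))/(1+1453/54706) = 8547/10000 ≈ 0.854700

1 1 9693/10000
2 2 4607/5000
3 3 4593/5000
4 4 73/80
5 5 8941/10000
6 6 8547/10000
DF(1y) is solved at step 1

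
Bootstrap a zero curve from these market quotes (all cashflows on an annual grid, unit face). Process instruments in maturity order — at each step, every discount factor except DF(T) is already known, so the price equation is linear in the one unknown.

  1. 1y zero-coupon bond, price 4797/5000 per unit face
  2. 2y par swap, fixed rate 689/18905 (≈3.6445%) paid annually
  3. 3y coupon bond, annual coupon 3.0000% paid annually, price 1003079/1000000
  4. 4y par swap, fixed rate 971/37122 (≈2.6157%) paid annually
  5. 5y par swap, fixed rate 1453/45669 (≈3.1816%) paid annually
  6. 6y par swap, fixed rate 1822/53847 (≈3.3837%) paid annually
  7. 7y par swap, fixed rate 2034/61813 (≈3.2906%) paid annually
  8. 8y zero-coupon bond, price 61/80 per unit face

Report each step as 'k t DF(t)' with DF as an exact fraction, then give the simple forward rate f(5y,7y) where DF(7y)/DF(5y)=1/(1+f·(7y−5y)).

1 1 4797/5000
2 2 9311/10000
3 3 2297/2500
4 4 9029/10000
5 5 8547/10000
6 6 4089/5000
7 7 3983/5000
8 8 61/80
f(5y,7y) = ((8547/10000)/(3983/5000) − 1)/(2) = 83/2276 ≈ 3.6467%

step 1 [1y] zero: DF = P = 4797/5000 ≈ 0.959400
step 2 [2y] swap r/1=689/18905: DF=(1 − 689/18905·(0.959400))/(1+689/18905) = 9311/10000 ≈ 0.931100
step 3 [3y] bond c/1=3/100: DF=(1003079/1000000 − 3/100·(0.959400+0.931100))/(1+3/100) = 2297/2500 ≈ 0.918800
step 4 [4y] swap r/1=971/37122: DF=(1 − 971/37122·(0.959400+0.931100+0.918800))/(1+971/37122) = 9029/10000 ≈ 0.902900
step 5 [5y] swap r/1=1453/45669: DF=(1 − 1453/45669·(0.959400+0.931100+0.918800+0.902900))/(1+1453/45669) = 8547/10000 ≈ 0.854700
step 6 [6y] swap r/1=1822/53847: DF=(1 − 1822/53847·(0.959400+0.931100+0.918800+0.902900+0.854700))/(1+1822/53847) = 4089/5000 ≈ 0.817800
step 7 [7y] swap r/1=2034/61813: DF=(1 − 2034/61813·(0.959400+0.931100+0.918800+0.902900+0.854700+0.817800))/(1+2034/61813) = 3983/5000 ≈ 0.796600
step 8 [8y] zero: DF = P = 61/80 ≈ 0.762500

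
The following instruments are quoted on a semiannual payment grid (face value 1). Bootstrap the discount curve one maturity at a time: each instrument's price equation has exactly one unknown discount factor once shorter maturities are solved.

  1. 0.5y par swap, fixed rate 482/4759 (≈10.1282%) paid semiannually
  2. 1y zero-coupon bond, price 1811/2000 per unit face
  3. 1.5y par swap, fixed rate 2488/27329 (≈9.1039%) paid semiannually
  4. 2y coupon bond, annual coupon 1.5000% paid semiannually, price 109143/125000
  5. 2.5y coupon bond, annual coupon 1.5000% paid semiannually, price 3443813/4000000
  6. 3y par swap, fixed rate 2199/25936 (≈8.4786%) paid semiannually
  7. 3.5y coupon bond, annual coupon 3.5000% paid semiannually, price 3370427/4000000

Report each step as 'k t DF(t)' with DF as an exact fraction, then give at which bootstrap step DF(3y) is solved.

1 1/2 4759/5000
2 1 1811/2000
3 3/2 2189/2500
4 2 8463/10000
5 5/2 8279/10000
6 3 7801/10000
7 7/2 7389/10000
DF(3y) is solved at step 6

step 1 [0.5y] swap r/2=241/4759: DF=(1 − 241/4759·(0))/(1+241/4759) = 4759/5000 ≈ 0.951800
step 2 [1y] zero: DF = P = 1811/2000 ≈ 0.905500
step 3 [1.5y] swap r/2=1244/27329: DF=(1 − 1244/27329·(0.951800+0.905500))/(1+1244/27329) = 2189/2500 ≈ 0.875600
step 4 [2y] bond c/2=3/400: DF=(109143/125000 − 3/400·(0.951800+0.905500+0.875600))/(1+3/400) = 8463/10000 ≈ 0.846300
step 5 [2.5y] bond c/2=3/400: DF=(3443813/4000000 − 3/400·(0.951800+0.905500+0.875600+0.846300))/(1+3/400) = 8279/10000 ≈ 0.827900
step 6 [3y] swap r/2=2199/51872: DF=(1 − 2199/51872·(0.951800+0.905500+0.875600+0.846300+0.827900))/(1+2199/51872) = 7801/10000 ≈ 0.780100
step 7 [3.5y] bond c/2=7/400: DF=(3370427/4000000 − 7/400·(0.951800+0.905500+0.875600+0.846300+0.827900+0.780100))/(1+7/400) = 7389/10000 ≈ 0.738900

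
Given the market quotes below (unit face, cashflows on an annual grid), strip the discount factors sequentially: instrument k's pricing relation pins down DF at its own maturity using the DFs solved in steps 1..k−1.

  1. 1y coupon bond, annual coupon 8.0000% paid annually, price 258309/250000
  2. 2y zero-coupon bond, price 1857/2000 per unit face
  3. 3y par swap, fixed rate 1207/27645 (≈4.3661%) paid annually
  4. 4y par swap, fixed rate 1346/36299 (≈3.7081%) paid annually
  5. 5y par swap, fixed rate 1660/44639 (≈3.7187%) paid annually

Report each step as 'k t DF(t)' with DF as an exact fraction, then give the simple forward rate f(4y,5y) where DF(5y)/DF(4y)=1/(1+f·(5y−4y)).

step 1 [1y] bond c/1=2/25: DF=(258309/250000 − 2/25·(0))/(1+2/25) = 9567/10000 ≈ 0.956700
step 2 [2y] zero: DF = P = 1857/2000 ≈ 0.928500
step 3 [3y] swap r/1=1207/27645: DF=(1 − 1207/27645·(0.956700+0.928500))/(1+1207/27645) = 8793/10000 ≈ 0.879300
step 4 [4y] swap r/1=1346/36299: DF=(1 − 1346/36299·(0.956700+0.928500+0.879300))/(1+1346/36299) = 4327/5000 ≈ 0.865400
step 5 [5y] swap r/1=1660/44639: DF=(1 − 1660/44639·(0.956700+0.928500+0.879300+0.865400))/(1+1660/44639) = 417/500 ≈ 0.834000

1 1 9567/10000
2 2 1857/2000
3 3 8793/10000
4 4 4327/5000
5 5 417/500
f(4y,5y) = ((4327/5000)/(417/500) − 1)/(1) = 157/4170 ≈ 3.7650%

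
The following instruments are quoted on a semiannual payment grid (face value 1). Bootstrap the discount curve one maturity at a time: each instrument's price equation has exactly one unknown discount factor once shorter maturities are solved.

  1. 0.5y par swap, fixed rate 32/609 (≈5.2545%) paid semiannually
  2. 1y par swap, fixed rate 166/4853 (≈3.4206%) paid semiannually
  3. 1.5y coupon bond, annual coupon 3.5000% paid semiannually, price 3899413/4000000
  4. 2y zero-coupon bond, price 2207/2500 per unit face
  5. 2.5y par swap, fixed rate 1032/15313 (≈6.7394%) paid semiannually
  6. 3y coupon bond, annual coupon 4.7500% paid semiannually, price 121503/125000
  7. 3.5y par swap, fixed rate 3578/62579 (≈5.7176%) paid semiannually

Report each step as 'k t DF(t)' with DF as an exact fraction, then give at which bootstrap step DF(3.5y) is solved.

step 1 [0.5y] swap r/2=16/609: DF=(1 − 16/609·(0))/(1+16/609) = 609/625 ≈ 0.974400
step 2 [1y] swap r/2=83/4853: DF=(1 − 83/4853·(0.974400))/(1+83/4853) = 2417/2500 ≈ 0.966800
step 3 [1.5y] bond c/2=7/400: DF=(3899413/4000000 − 7/400·(0.974400+0.966800))/(1+7/400) = 9247/10000 ≈ 0.924700
step 4 [2y] zero: DF = P = 2207/2500 ≈ 0.882800
step 5 [2.5y] swap r/2=516/15313: DF=(1 − 516/15313·(0.974400+0.966800+0.924700+0.882800))/(1+516/15313) = 2113/2500 ≈ 0.845200
step 6 [3y] bond c/2=19/800: DF=(121503/125000 − 19/800·(0.974400+0.966800+0.924700+0.882800+0.845200))/(1+19/800) = 8429/10000 ≈ 0.842900
step 7 [3.5y] swap r/2=1789/62579: DF=(1 − 1789/62579·(0.974400+0.966800+0.924700+0.882800+0.845200+0.842900))/(1+1789/62579) = 8211/10000 ≈ 0.821100

1 1/2 609/625
2 1 2417/2500
3 3/2 9247/10000
4 2 2207/2500
5 5/2 2113/2500
6 3 8429/10000
7 7/2 8211/10000
DF(3.5y) is solved at step 7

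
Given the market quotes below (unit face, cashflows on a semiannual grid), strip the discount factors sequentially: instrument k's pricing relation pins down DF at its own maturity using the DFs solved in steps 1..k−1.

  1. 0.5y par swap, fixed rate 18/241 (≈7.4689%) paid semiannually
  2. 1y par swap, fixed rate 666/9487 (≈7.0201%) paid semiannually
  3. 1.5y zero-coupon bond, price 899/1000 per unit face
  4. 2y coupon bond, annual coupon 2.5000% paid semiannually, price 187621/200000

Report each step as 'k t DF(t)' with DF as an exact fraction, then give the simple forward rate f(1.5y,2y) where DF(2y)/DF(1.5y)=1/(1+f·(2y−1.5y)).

step 1 [0.5y] swap r/2=9/241: DF=(1 − 9/241·(0))/(1+9/241) = 241/250 ≈ 0.964000
step 2 [1y] swap r/2=333/9487: DF=(1 − 333/9487·(0.964000))/(1+333/9487) = 4667/5000 ≈ 0.933400
step 3 [1.5y] zero: DF = P = 899/1000 ≈ 0.899000
step 4 [2y] bond c/2=1/80: DF=(187621/200000 − 1/80·(0.964000+0.933400+0.899000))/(1+1/80) = 223/250 ≈ 0.892000

1 1/2 241/250
2 1 4667/5000
3 3/2 899/1000
4 2 223/250
f(1.5y,2y) = ((899/1000)/(223/250) − 1)/(1/2) = 7/446 ≈ 1.5695%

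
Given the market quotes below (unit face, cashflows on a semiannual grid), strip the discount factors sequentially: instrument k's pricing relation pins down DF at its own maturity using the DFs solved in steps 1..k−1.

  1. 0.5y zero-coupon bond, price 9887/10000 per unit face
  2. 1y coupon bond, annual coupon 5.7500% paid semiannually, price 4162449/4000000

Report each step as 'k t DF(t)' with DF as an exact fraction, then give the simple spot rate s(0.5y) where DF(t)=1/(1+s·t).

step 1 [0.5y] zero: DF = P = 9887/10000 ≈ 0.988700
step 2 [1y] bond c/2=23/800: DF=(4162449/4000000 − 23/800·(0.988700))/(1+23/800) = 9839/10000 ≈ 0.983900

1 1/2 9887/10000
2 1 9839/10000
s(0.5y) = (1/(9887/10000) − 1)/(1/2) = 226/9887 ≈ 2.2858%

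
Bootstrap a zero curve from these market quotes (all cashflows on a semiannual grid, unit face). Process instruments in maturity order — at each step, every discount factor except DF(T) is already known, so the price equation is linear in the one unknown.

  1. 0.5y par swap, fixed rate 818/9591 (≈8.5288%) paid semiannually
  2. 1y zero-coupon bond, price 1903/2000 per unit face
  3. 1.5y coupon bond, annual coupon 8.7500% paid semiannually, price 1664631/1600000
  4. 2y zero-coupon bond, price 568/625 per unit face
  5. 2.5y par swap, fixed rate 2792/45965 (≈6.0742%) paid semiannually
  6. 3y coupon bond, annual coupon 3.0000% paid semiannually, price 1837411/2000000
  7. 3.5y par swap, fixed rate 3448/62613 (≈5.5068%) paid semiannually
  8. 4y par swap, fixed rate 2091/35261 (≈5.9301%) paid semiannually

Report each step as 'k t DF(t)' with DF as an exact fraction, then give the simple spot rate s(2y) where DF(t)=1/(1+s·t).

1 1/2 9591/10000
2 1 1903/2000
3 3/2 9167/10000
4 2 568/625
5 5/2 2151/2500
6 3 2093/2500
7 7/2 2069/2500
8 4 7909/10000
s(2y) = (1/(568/625) − 1)/(2) = 57/1136 ≈ 5.0176%

step 1 [0.5y] swap r/2=409/9591: DF=(1 − 409/9591·(0))/(1+409/9591) = 9591/10000 ≈ 0.959100
step 2 [1y] zero: DF = P = 1903/2000 ≈ 0.951500
step 3 [1.5y] bond c/2=7/160: DF=(1664631/1600000 − 7/160·(0.959100+0.951500))/(1+7/160) = 9167/10000 ≈ 0.916700
step 4 [2y] zero: DF = P = 568/625 ≈ 0.908800
step 5 [2.5y] swap r/2=1396/45965: DF=(1 − 1396/45965·(0.959100+0.951500+0.916700+0.908800))/(1+1396/45965) = 2151/2500 ≈ 0.860400
step 6 [3y] bond c/2=3/200: DF=(1837411/2000000 − 3/200·(0.959100+0.951500+0.916700+0.908800+0.860400))/(1+3/200) = 2093/2500 ≈ 0.837200
step 7 [3.5y] swap r/2=1724/62613: DF=(1 − 1724/62613·(0.959100+0.951500+0.916700+0.908800+0.860400+0.837200))/(1+1724/62613) = 2069/2500 ≈ 0.827600
step 8 [4y] swap r/2=2091/70522: DF=(1 − 2091/70522·(0.959100+0.951500+0.916700+0.908800+0.860400+0.837200+0.827600))/(1+2091/70522) = 7909/10000 ≈ 0.790900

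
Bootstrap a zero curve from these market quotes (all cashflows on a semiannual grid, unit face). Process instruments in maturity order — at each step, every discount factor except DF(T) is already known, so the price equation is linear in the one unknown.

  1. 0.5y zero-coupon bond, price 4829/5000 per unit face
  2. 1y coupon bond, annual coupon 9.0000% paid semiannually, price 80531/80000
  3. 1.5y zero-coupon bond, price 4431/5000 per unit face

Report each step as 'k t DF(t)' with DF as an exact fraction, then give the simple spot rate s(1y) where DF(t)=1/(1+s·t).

step 1 [0.5y] zero: DF = P = 4829/5000 ≈ 0.965800
step 2 [1y] bond c/2=9/200: DF=(80531/80000 − 9/200·(0.965800))/(1+9/200) = 9217/10000 ≈ 0.921700
step 3 [1.5y] zero: DF = P = 4431/5000 ≈ 0.886200

1 1/2 4829/5000
2 1 9217/10000
3 3/2 4431/5000
s(1y) = (1/(9217/10000) − 1)/(1) = 783/9217 ≈ 8.4952%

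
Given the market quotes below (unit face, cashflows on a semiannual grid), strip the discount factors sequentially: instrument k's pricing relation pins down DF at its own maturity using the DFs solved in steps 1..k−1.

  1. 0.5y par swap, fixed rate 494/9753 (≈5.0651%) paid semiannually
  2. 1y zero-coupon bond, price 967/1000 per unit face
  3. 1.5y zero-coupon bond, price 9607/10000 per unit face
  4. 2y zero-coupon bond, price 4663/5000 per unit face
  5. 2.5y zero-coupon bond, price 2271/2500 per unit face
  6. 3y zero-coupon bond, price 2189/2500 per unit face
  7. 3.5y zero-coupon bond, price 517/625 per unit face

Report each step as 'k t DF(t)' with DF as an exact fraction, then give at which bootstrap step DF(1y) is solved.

1 1/2 9753/10000
2 1 967/1000
3 3/2 9607/10000
4 2 4663/5000
5 5/2 2271/2500
6 3 2189/2500
7 7/2 517/625
DF(1y) is solved at step 2

step 1 [0.5y] swap r/2=247/9753: DF=(1 − 247/9753·(0))/(1+247/9753) = 9753/10000 ≈ 0.975300
step 2 [1y] zero: DF = P = 967/1000 ≈ 0.967000
step 3 [1.5y] zero: DF = P = 9607/10000 ≈ 0.960700
step 4 [2y] zero: DF = P = 4663/5000 ≈ 0.932600
step 5 [2.5y] zero: DF = P = 2271/2500 ≈ 0.908400
step 6 [3y] zero: DF = P = 2189/2500 ≈ 0.875600
step 7 [3.5y] zero: DF = P = 517/625 ≈ 0.827200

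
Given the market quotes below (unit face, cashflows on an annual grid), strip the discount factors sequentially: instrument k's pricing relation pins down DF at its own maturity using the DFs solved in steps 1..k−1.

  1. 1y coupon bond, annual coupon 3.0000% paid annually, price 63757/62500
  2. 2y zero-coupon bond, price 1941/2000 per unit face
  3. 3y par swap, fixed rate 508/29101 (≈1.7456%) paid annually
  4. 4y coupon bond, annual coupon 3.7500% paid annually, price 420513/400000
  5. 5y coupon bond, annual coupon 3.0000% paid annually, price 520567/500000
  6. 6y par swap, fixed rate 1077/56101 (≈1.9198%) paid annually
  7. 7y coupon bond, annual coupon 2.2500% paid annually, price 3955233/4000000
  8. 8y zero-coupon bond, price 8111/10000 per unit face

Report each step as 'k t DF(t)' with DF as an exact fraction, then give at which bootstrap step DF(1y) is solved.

step 1 [1y] bond c/1=3/100: DF=(63757/62500 − 3/100·(0))/(1+3/100) = 619/625 ≈ 0.990400
step 2 [2y] zero: DF = P = 1941/2000 ≈ 0.970500
step 3 [3y] swap r/1=508/29101: DF=(1 − 508/29101·(0.990400+0.970500))/(1+508/29101) = 2373/2500 ≈ 0.949200
step 4 [4y] bond c/1=3/80: DF=(420513/400000 − 3/80·(0.990400+0.970500+0.949200))/(1+3/80) = 9081/10000 ≈ 0.908100
step 5 [5y] bond c/1=3/100: DF=(520567/500000 − 3/100·(0.990400+0.970500+0.949200+0.908100))/(1+3/100) = 2249/2500 ≈ 0.899600
step 6 [6y] swap r/1=1077/56101: DF=(1 − 1077/56101·(0.990400+0.970500+0.949200+0.908100+0.899600))/(1+1077/56101) = 8923/10000 ≈ 0.892300
step 7 [7y] bond c/1=9/400: DF=(3955233/4000000 − 9/400·(0.990400+0.970500+0.949200+0.908100+0.899600+0.892300))/(1+9/400) = 2109/2500 ≈ 0.843600
step 8 [8y] zero: DF = P = 8111/10000 ≈ 0.811100

1 1 619/625
2 2 1941/2000
3 3 2373/2500
4 4 9081/10000
5 5 2249/2500
6 6 8923/10000
7 7 2109/2500
8 8 8111/10000
DF(1y) is solved at step 1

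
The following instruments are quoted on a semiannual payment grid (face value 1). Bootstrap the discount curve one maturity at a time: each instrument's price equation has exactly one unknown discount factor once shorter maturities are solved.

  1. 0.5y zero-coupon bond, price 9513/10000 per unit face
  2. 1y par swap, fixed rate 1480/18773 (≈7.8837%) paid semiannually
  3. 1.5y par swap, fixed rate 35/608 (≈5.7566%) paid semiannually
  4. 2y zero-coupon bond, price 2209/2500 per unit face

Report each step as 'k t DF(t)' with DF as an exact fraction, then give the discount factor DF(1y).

step 1 [0.5y] zero: DF = P = 9513/10000 ≈ 0.951300
step 2 [1y] swap r/2=740/18773: DF=(1 − 740/18773·(0.951300))/(1+740/18773) = 463/500 ≈ 0.926000
step 3 [1.5y] swap r/2=35/1216: DF=(1 − 35/1216·(0.951300+0.926000))/(1+35/1216) = 1839/2000 ≈ 0.919500
step 4 [2y] zero: DF = P = 2209/2500 ≈ 0.883600

1 1/2 9513/10000
2 1 463/500
3 3/2 1839/2000
4 2 2209/2500
DF(1y) = 463/500 ≈ 0.926000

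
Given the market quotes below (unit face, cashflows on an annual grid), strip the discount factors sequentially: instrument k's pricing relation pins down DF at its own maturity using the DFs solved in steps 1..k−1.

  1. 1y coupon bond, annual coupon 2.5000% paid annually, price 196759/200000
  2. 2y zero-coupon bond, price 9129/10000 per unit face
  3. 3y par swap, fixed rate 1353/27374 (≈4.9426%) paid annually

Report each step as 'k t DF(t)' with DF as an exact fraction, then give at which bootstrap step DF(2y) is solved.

step 1 [1y] bond c/1=1/40: DF=(196759/200000 − 1/40·(0))/(1+1/40) = 4799/5000 ≈ 0.959800
step 2 [2y] zero: DF = P = 9129/10000 ≈ 0.912900
step 3 [3y] swap r/1=1353/27374: DF=(1 − 1353/27374·(0.959800+0.912900))/(1+1353/27374) = 8647/10000 ≈ 0.864700

1 1 4799/5000
2 2 9129/10000
3 3 8647/10000
DF(2y) is solved at step 2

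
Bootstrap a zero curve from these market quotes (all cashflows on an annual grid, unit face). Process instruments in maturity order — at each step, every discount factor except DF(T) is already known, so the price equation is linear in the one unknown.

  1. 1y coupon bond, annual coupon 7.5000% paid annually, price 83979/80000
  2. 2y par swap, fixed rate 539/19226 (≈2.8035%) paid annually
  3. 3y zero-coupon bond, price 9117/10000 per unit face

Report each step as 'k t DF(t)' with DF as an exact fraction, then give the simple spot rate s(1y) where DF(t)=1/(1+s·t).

step 1 [1y] bond c/1=3/40: DF=(83979/80000 − 3/40·(0))/(1+3/40) = 1953/2000 ≈ 0.976500
step 2 [2y] swap r/1=539/19226: DF=(1 − 539/19226·(0.976500))/(1+539/19226) = 9461/10000 ≈ 0.946100
step 3 [3y] zero: DF = P = 9117/10000 ≈ 0.911700

1 1 1953/2000
2 2 9461/10000
3 3 9117/10000
s(1y) = (1/(1953/2000) − 1)/(1) = 47/1953 ≈ 2.4066%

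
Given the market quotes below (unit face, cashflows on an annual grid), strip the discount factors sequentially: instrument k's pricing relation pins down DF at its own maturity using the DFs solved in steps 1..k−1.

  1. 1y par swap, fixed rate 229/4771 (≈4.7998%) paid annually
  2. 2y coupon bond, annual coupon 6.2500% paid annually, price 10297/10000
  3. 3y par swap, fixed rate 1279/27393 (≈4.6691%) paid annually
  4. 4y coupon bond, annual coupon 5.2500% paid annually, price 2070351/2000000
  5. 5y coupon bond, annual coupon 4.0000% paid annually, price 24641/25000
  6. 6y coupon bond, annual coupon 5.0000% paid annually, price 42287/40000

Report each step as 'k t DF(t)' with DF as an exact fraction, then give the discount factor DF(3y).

step 1 [1y] swap r/1=229/4771: DF=(1 − 229/4771·(0))/(1+229/4771) = 4771/5000 ≈ 0.954200
step 2 [2y] bond c/1=1/16: DF=(10297/10000 − 1/16·(0.954200))/(1+1/16) = 913/1000 ≈ 0.913000
step 3 [3y] swap r/1=1279/27393: DF=(1 − 1279/27393·(0.954200+0.913000))/(1+1279/27393) = 8721/10000 ≈ 0.872100
step 4 [4y] bond c/1=21/400: DF=(2070351/2000000 − 21/400·(0.954200+0.913000+0.872100))/(1+21/400) = 8469/10000 ≈ 0.846900
step 5 [5y] bond c/1=1/25: DF=(24641/25000 − 1/25·(0.954200+0.913000+0.872100+0.846900))/(1+1/25) = 4049/5000 ≈ 0.809800
step 6 [6y] bond c/1=1/20: DF=(42287/40000 − 1/20·(0.954200+0.913000+0.872100+0.846900+0.809800))/(1+1/20) = 319/400 ≈ 0.797500

1 1 4771/5000
2 2 913/1000
3 3 8721/10000
4 4 8469/10000
5 5 4049/5000
6 6 319/400
DF(3y) = 8721/10000 ≈ 0.872100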